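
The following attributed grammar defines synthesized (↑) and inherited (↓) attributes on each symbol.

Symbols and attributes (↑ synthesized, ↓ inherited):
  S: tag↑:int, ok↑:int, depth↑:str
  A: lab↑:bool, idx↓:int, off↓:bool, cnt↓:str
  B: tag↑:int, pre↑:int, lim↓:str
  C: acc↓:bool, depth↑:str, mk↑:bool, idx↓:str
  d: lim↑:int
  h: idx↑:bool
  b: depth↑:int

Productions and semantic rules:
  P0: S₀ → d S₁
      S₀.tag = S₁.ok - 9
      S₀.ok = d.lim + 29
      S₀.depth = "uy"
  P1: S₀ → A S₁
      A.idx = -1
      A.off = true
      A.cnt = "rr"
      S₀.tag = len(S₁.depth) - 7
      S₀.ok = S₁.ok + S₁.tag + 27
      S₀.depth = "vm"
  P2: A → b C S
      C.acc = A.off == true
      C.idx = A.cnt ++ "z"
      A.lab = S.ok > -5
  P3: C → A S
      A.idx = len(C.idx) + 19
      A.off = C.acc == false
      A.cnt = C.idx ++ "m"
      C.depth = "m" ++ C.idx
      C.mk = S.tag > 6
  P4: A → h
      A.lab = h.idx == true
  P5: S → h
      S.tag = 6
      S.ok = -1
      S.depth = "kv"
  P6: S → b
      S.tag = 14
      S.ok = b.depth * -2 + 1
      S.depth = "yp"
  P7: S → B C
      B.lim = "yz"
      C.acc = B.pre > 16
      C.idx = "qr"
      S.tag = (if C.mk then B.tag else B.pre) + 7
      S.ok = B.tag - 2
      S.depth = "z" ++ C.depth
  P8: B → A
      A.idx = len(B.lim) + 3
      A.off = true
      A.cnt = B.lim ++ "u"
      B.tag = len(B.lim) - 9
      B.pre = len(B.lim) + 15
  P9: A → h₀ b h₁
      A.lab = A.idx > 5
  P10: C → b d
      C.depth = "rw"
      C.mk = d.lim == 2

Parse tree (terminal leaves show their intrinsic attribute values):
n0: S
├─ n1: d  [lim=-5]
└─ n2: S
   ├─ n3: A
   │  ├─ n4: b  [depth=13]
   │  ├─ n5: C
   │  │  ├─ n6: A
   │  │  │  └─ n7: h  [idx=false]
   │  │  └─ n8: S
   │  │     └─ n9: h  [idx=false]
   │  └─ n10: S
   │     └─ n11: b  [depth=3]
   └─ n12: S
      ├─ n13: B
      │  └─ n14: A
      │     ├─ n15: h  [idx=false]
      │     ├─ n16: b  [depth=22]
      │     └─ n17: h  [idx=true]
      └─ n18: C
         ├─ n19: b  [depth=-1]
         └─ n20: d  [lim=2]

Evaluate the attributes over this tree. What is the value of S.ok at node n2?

1. n1.lim = -5  [terminal]
2. n3.idx = -1  [-1]
3. n3.off = true  [true]
4. n3.cnt = "rr"  ["rr"]
5. n4.depth = 13  [terminal]
6. n5.acc = true  [A.off == true]
7. n5.idx = "rrz"  [A.cnt ++ "z"]
8. n6.idx = 22  [len(C.idx) + 19]
9. n6.off = false  [C.acc == false]
10. n6.cnt = "rrzm"  [C.idx ++ "m"]
11. n7.idx = false  [terminal]
12. n6.lab = false  [h.idx == true]
13. n9.idx = false  [terminal]
14. n8.tag = 6  [6]
15. n8.ok = -1  [-1]
16. n8.depth = "kv"  ["kv"]
17. n5.depth = "mrrz"  ["m" ++ C.idx]
18. n5.mk = false  [S.tag > 6]
19. n11.depth = 3  [terminal]
20. n10.tag = 14  [14]
21. n10.ok = -5  [b.depth * -2 + 1]
22. n10.depth = "yp"  ["yp"]
23. n3.lab = false  [S.ok > -5]
24. n13.lim = "yz"  ["yz"]
25. n14.idx = 5  [len(B.lim) + 3]
26. n14.off = true  [true]
27. n14.cnt = "yzu"  [B.lim ++ "u"]
28. n15.idx = false  [terminal]
29. n16.depth = 22  [terminal]
30. n17.idx = true  [terminal]
31. n14.lab = false  [A.idx > 5]
32. n13.tag = -7  [len(B.lim) - 9]
33. n13.pre = 17  [len(B.lim) + 15]
34. n18.acc = true  [B.pre > 16]
35. n18.idx = "qr"  ["qr"]
36. n19.depth = -1  [terminal]
37. n20.lim = 2  [terminal]
38. n18.depth = "rw"  ["rw"]
39. n18.mk = true  [d.lim == 2]
40. n12.tag = 0  [(if C.mk then B.tag else B.pre) + 7]
41. n12.ok = -9  [B.tag - 2]
42. n12.depth = "zrw"  ["z" ++ C.depth]
43. n2.tag = -4  [len(S₁.depth) - 7]
44. n2.ok = 18  [S₁.ok + S₁.tag + 27]
45. n2.depth = "vm"  ["vm"]
46. n0.tag = 9  [S₁.ok - 9]
47. n0.ok = 24  [d.lim + 29]
48. n0.depth = "uy"  ["uy"]

18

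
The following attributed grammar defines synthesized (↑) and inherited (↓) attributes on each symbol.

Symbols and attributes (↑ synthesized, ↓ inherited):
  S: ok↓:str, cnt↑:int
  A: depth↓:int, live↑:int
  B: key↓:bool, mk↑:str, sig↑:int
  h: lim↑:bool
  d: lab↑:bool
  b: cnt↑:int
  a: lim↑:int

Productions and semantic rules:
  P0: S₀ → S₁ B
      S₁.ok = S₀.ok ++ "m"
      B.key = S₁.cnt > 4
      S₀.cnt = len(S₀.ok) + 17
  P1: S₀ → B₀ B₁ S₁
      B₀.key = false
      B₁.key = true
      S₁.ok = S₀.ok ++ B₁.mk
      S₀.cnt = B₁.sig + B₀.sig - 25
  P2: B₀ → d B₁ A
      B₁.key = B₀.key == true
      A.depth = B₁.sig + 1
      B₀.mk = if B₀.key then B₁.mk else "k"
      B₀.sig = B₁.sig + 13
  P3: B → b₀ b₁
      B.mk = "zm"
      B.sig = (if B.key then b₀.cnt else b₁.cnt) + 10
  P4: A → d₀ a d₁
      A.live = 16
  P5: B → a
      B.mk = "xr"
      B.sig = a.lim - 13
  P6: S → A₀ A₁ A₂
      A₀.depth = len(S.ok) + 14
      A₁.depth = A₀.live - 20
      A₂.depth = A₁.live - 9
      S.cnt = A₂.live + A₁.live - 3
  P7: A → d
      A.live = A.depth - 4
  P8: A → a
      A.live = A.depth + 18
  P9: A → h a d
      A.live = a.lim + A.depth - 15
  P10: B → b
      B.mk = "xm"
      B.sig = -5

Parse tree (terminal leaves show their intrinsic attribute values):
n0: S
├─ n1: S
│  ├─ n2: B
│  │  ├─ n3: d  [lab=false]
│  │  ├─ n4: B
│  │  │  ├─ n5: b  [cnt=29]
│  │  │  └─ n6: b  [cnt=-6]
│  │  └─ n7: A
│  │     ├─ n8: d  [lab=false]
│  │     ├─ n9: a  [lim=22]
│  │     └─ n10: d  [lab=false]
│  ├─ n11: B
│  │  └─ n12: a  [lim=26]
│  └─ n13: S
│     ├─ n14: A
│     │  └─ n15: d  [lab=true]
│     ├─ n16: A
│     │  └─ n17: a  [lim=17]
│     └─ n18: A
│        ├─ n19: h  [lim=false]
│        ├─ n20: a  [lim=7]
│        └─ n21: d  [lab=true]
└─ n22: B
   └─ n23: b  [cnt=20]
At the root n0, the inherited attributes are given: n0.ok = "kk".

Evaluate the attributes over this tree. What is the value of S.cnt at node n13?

6

1. n0.ok = "kk"  [given at root]
2. n1.ok = "kkm"  [S₀.ok ++ "m"]
3. n2.key = false  [false]
4. n3.lab = false  [terminal]
5. n4.key = false  [B₀.key == true]
6. n5.cnt = 29  [terminal]
7. n6.cnt = -6  [terminal]
8. n4.mk = "zm"  ["zm"]
9. n4.sig = 4  [(if B.key then b₀.cnt else b₁.cnt) + 10]
10. n7.depth = 5  [B₁.sig + 1]
11. n8.lab = false  [terminal]
12. n9.lim = 22  [terminal]
13. n10.lab = false  [terminal]
14. n7.live = 16  [16]
15. n2.mk = "k"  [if B₀.key then B₁.mk else "k"]
16. n2.sig = 17  [B₁.sig + 13]
17. n11.key = true  [true]
18. n12.lim = 26  [terminal]
19. n11.mk = "xr"  ["xr"]
20. n11.sig = 13  [a.lim - 13]
21. n13.ok = "kkmxr"  [S₀.ok ++ B₁.mk]
22. n14.depth = 19  [len(S.ok) + 14]
23. n15.lab = true  [terminal]
24. n14.live = 15  [A.depth - 4]
25. n16.depth = -5  [A₀.live - 20]
26. n17.lim = 17  [terminal]
27. n16.live = 13  [A.depth + 18]
28. n18.depth = 4  [A₁.live - 9]
29. n19.lim = false  [terminal]
30. n20.lim = 7  [terminal]
31. n21.lab = true  [terminal]
32. n18.live = -4  [a.lim + A.depth - 15]
33. n13.cnt = 6  [A₂.live + A₁.live - 3]
34. n1.cnt = 5  [B₁.sig + B₀.sig - 25]
35. n22.key = true  [S₁.cnt > 4]
36. n23.cnt = 20  [terminal]
37. n22.mk = "xm"  ["xm"]
38. n22.sig = -5  [-5]
39. n0.cnt = 19  [len(S₀.ok) + 17]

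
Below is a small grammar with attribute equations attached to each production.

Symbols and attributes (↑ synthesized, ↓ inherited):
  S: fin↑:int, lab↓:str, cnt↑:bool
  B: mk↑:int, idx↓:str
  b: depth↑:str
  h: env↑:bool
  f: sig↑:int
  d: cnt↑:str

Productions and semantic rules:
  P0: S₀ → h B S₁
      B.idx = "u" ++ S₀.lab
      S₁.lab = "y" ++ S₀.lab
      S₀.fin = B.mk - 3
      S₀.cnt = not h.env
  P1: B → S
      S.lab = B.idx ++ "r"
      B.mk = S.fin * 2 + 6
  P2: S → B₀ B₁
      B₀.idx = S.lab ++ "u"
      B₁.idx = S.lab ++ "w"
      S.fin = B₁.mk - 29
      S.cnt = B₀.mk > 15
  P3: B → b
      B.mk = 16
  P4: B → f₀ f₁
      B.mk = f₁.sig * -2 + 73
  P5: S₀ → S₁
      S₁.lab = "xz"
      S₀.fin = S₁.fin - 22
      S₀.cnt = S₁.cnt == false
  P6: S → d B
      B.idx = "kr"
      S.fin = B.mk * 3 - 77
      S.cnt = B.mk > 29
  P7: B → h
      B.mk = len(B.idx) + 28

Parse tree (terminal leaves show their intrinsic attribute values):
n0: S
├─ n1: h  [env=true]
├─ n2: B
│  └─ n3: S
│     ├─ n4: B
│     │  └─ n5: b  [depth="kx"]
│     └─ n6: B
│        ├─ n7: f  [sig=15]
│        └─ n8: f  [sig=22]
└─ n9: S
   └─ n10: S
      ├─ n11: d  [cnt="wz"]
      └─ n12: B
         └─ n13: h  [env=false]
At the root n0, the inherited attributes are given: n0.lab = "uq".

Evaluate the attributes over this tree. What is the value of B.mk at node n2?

1. n0.lab = "uq"  [given at root]
2. n1.env = true  [terminal]
3. n2.idx = "uuq"  ["u" ++ S₀.lab]
4. n3.lab = "uuqr"  [B.idx ++ "r"]
5. n4.idx = "uuqru"  [S.lab ++ "u"]
6. n5.depth = "kx"  [terminal]
7. n4.mk = 16  [16]
8. n6.idx = "uuqrw"  [S.lab ++ "w"]
9. n7.sig = 15  [terminal]
10. n8.sig = 22  [terminal]
11. n6.mk = 29  [f₁.sig * -2 + 73]
12. n3.fin = 0  [B₁.mk - 29]
13. n3.cnt = true  [B₀.mk > 15]
14. n2.mk = 6  [S.fin * 2 + 6]
15. n9.lab = "yuq"  ["y" ++ S₀.lab]
16. n10.lab = "xz"  ["xz"]
17. n11.cnt = "wz"  [terminal]
18. n12.idx = "kr"  ["kr"]
19. n13.env = false  [terminal]
20. n12.mk = 30  [len(B.idx) + 28]
21. n10.fin = 13  [B.mk * 3 - 77]
22. n10.cnt = true  [B.mk > 29]
23. n9.fin = -9  [S₁.fin - 22]
24. n9.cnt = false  [S₁.cnt == false]
25. n0.fin = 3  [B.mk - 3]
26. n0.cnt = false  [not h.env]

6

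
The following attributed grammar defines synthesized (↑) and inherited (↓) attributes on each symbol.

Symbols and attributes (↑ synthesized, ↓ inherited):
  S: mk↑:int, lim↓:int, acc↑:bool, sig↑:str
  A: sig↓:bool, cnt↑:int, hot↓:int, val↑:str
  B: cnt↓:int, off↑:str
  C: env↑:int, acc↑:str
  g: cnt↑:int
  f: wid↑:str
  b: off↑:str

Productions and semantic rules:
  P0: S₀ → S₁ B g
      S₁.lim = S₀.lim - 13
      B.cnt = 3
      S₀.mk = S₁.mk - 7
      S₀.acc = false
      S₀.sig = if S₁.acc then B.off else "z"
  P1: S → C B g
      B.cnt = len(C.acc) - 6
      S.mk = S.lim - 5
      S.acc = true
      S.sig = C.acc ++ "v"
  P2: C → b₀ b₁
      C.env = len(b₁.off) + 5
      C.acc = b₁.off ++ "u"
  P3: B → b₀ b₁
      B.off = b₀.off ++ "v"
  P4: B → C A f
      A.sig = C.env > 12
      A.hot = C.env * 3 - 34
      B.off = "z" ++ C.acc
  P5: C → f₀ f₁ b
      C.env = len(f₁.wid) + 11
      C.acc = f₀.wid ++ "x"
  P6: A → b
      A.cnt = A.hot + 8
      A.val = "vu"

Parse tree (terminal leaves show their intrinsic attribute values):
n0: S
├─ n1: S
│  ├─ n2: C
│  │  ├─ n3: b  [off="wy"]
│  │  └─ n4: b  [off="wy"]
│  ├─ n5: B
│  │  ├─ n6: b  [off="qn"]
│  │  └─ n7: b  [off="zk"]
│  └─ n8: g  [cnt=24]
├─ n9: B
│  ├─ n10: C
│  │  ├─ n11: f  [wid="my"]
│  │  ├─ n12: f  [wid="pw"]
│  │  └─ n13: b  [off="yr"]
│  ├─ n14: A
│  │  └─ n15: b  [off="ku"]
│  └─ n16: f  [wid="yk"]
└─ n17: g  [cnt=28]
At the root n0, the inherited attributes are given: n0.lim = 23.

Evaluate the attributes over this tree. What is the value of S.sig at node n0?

"zmyx"

1. n0.lim = 23  [given at root]
2. n1.lim = 10  [S₀.lim - 13]
3. n3.off = "wy"  [terminal]
4. n4.off = "wy"  [terminal]
5. n2.env = 7  [len(b₁.off) + 5]
6. n2.acc = "wyu"  [b₁.off ++ "u"]
7. n5.cnt = -3  [len(C.acc) - 6]
8. n6.off = "qn"  [terminal]
9. n7.off = "zk"  [terminal]
10. n5.off = "qnv"  [b₀.off ++ "v"]
11. n8.cnt = 24  [terminal]
12. n1.mk = 5  [S.lim - 5]
13. n1.acc = true  [true]
14. n1.sig = "wyuv"  [C.acc ++ "v"]
15. n9.cnt = 3  [3]
16. n11.wid = "my"  [terminal]
17. n12.wid = "pw"  [terminal]
18. n13.off = "yr"  [terminal]
19. n10.env = 13  [len(f₁.wid) + 11]
20. n10.acc = "myx"  [f₀.wid ++ "x"]
21. n14.sig = true  [C.env > 12]
22. n14.hot = 5  [C.env * 3 - 34]
23. n15.off = "ku"  [terminal]
24. n14.cnt = 13  [A.hot + 8]
25. n14.val = "vu"  ["vu"]
26. n16.wid = "yk"  [terminal]
27. n9.off = "zmyx"  ["z" ++ C.acc]
28. n17.cnt = 28  [terminal]
29. n0.mk = -2  [S₁.mk - 7]
30. n0.acc = false  [false]
31. n0.sig = "zmyx"  [if S₁.acc then B.off else "z"]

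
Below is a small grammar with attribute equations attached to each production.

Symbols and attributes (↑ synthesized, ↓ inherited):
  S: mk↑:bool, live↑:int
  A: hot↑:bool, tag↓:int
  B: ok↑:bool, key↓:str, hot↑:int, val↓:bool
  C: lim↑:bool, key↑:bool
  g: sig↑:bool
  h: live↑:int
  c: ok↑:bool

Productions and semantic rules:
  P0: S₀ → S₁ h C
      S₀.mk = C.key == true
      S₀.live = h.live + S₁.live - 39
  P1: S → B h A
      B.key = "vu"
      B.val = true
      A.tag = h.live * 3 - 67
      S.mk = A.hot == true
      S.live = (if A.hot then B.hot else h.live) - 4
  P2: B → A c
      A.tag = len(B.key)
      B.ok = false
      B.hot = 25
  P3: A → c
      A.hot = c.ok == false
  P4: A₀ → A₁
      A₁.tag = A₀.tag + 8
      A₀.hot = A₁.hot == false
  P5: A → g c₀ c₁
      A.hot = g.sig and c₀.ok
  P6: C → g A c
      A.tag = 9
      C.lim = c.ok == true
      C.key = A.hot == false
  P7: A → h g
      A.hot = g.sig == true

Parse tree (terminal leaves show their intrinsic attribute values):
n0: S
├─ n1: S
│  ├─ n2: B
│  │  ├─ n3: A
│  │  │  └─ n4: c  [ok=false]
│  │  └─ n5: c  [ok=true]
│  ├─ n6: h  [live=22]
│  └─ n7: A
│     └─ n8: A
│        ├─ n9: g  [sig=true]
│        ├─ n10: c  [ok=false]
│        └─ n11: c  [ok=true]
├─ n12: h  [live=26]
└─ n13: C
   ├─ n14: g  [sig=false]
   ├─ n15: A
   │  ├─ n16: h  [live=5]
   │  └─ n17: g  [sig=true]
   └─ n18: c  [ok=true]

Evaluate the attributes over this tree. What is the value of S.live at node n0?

1. n2.key = "vu"  ["vu"]
2. n2.val = true  [true]
3. n3.tag = 2  [len(B.key)]
4. n4.ok = false  [terminal]
5. n3.hot = true  [c.ok == false]
6. n5.ok = true  [terminal]
7. n2.ok = false  [false]
8. n2.hot = 25  [25]
9. n6.live = 22  [terminal]
10. n7.tag = -1  [h.live * 3 - 67]
11. n8.tag = 7  [A₀.tag + 8]
12. n9.sig = true  [terminal]
13. n10.ok = false  [terminal]
14. n11.ok = true  [terminal]
15. n8.hot = false  [g.sig and c₀.ok]
16. n7.hot = true  [A₁.hot == false]
17. n1.mk = true  [A.hot == true]
18. n1.live = 21  [(if A.hot then B.hot else h.live) - 4]
19. n12.live = 26  [terminal]
20. n14.sig = false  [terminal]
21. n15.tag = 9  [9]
22. n16.live = 5  [terminal]
23. n17.sig = true  [terminal]
24. n15.hot = true  [g.sig == true]
25. n18.ok = true  [terminal]
26. n13.lim = true  [c.ok == true]
27. n13.key = false  [A.hot == false]
28. n0.mk = false  [C.key == true]
29. n0.live = 8  [h.live + S₁.live - 39]

8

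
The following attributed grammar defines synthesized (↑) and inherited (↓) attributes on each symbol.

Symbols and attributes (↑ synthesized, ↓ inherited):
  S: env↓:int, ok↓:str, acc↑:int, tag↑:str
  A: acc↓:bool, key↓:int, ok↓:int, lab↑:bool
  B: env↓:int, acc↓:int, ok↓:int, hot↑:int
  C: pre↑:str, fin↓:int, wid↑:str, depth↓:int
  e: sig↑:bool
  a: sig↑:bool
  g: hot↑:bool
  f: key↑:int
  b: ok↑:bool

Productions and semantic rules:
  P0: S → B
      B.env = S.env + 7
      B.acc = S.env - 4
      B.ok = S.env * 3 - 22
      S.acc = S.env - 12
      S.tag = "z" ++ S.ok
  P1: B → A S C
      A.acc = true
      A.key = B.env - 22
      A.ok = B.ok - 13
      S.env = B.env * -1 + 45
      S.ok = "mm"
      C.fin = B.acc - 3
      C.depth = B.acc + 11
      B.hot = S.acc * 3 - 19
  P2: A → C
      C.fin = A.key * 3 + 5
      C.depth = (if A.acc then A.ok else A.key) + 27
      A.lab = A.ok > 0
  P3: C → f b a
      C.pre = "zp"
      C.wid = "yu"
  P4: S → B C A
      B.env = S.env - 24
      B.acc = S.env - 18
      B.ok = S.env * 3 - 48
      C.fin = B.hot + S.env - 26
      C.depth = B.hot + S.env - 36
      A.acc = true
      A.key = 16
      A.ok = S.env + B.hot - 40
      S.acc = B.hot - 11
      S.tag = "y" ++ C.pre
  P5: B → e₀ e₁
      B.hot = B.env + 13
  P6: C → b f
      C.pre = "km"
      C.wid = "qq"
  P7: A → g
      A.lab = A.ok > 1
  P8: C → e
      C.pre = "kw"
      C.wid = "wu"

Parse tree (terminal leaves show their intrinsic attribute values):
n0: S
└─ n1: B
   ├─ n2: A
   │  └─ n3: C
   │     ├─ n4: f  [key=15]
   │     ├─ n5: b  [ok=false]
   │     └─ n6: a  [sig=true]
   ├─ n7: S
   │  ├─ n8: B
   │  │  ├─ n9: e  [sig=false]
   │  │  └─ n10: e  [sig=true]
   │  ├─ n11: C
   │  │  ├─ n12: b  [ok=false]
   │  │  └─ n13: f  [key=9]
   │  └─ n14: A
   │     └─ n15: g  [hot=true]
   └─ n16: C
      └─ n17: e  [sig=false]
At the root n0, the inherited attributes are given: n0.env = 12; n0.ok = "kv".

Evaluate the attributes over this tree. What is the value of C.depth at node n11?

5

1. n0.env = 12  [given at root]
2. n0.ok = "kv"  [given at root]
3. n1.env = 19  [S.env + 7]
4. n1.acc = 8  [S.env - 4]
5. n1.ok = 14  [S.env * 3 - 22]
6. n2.acc = true  [true]
7. n2.key = -3  [B.env - 22]
8. n2.ok = 1  [B.ok - 13]
9. n3.fin = -4  [A.key * 3 + 5]
10. n3.depth = 28  [(if A.acc then A.ok else A.key) + 27]
11. n4.key = 15  [terminal]
12. n5.ok = false  [terminal]
13. n6.sig = true  [terminal]
14. n3.pre = "zp"  ["zp"]
15. n3.wid = "yu"  ["yu"]
16. n2.lab = true  [A.ok > 0]
17. n7.env = 26  [B.env * -1 + 45]
18. n7.ok = "mm"  ["mm"]
19. n8.env = 2  [S.env - 24]
20. n8.acc = 8  [S.env - 18]
21. n8.ok = 30  [S.env * 3 - 48]
22. n9.sig = false  [terminal]
23. n10.sig = true  [terminal]
24. n8.hot = 15  [B.env + 13]
25. n11.fin = 15  [B.hot + S.env - 26]
26. n11.depth = 5  [B.hot + S.env - 36]
27. n12.ok = false  [terminal]
28. n13.key = 9  [terminal]
29. n11.pre = "km"  ["km"]
30. n11.wid = "qq"  ["qq"]
31. n14.acc = true  [true]
32. n14.key = 16  [16]
33. n14.ok = 1  [S.env + B.hot - 40]
34. n15.hot = true  [terminal]
35. n14.lab = false  [A.ok > 1]
36. n7.acc = 4  [B.hot - 11]
37. n7.tag = "ykm"  ["y" ++ C.pre]
38. n16.fin = 5  [B.acc - 3]
39. n16.depth = 19  [B.acc + 11]
40. n17.sig = false  [terminal]
41. n16.pre = "kw"  ["kw"]
42. n16.wid = "wu"  ["wu"]
43. n1.hot = -7  [S.acc * 3 - 19]
44. n0.acc = 0  [S.env - 12]
45. n0.tag = "zkv"  ["z" ++ S.ok]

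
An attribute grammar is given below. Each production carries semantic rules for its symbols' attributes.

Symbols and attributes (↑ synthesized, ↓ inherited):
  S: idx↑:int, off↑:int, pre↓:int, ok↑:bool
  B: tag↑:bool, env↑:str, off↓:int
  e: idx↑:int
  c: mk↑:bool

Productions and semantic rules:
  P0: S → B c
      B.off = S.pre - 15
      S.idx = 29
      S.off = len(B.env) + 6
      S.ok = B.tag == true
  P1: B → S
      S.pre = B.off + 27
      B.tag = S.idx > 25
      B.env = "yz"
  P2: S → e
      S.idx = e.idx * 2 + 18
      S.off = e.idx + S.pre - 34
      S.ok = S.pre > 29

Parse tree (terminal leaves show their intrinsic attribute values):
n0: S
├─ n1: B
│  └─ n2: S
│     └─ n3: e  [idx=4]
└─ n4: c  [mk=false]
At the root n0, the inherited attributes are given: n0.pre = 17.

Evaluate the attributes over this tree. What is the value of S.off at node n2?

1. n0.pre = 17  [given at root]
2. n1.off = 2  [S.pre - 15]
3. n2.pre = 29  [B.off + 27]
4. n3.idx = 4  [terminal]
5. n2.idx = 26  [e.idx * 2 + 18]
6. n2.off = -1  [e.idx + S.pre - 34]
7. n2.ok = false  [S.pre > 29]
8. n1.tag = true  [S.idx > 25]
9. n1.env = "yz"  ["yz"]
10. n4.mk = false  [terminal]
11. n0.idx = 29  [29]
12. n0.off = 8  [len(B.env) + 6]
13. n0.ok = true  [B.tag == true]

-1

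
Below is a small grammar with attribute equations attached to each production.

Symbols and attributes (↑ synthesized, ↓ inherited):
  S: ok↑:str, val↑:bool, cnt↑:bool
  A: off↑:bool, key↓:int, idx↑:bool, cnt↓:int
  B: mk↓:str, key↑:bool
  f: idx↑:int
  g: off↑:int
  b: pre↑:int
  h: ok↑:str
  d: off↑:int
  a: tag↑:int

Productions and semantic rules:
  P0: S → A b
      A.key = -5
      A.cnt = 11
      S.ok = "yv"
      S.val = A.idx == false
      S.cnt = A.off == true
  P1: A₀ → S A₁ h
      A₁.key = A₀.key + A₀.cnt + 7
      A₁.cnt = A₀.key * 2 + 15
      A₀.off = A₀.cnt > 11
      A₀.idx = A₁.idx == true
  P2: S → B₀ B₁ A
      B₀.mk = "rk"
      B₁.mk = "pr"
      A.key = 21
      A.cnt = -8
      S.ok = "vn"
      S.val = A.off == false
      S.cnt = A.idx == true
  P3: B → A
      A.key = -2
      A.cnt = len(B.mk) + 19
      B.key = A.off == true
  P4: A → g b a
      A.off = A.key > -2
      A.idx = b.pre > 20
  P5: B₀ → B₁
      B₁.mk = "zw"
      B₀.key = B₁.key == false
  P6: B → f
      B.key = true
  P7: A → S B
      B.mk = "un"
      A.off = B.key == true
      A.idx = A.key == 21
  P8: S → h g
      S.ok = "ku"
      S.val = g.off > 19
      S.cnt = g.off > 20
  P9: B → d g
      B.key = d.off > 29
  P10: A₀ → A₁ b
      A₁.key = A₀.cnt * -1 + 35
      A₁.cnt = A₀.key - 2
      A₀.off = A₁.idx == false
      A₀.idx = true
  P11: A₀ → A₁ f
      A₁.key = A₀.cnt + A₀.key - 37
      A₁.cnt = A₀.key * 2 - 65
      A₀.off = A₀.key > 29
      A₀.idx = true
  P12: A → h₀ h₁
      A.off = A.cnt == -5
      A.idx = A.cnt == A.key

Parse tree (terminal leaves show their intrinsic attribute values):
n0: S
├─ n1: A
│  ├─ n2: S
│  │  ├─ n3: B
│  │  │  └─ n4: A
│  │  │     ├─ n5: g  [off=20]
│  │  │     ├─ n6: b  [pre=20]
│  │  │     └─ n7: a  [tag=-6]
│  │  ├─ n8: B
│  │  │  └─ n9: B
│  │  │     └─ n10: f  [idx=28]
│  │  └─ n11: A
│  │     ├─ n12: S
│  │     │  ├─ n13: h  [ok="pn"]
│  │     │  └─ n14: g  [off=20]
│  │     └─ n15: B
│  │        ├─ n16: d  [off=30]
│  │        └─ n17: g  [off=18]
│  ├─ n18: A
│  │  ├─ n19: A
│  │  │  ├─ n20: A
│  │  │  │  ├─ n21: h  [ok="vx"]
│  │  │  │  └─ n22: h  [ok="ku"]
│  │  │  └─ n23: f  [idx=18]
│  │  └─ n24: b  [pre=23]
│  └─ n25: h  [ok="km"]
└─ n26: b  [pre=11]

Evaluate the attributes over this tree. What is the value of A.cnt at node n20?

1. n1.key = -5  [-5]
2. n1.cnt = 11  [11]
3. n3.mk = "rk"  ["rk"]
4. n4.key = -2  [-2]
5. n4.cnt = 21  [len(B.mk) + 19]
6. n5.off = 20  [terminal]
7. n6.pre = 20  [terminal]
8. n7.tag = -6  [terminal]
9. n4.off = false  [A.key > -2]
10. n4.idx = false  [b.pre > 20]
11. n3.key = false  [A.off == true]
12. n8.mk = "pr"  ["pr"]
13. n9.mk = "zw"  ["zw"]
14. n10.idx = 28  [terminal]
15. n9.key = true  [true]
16. n8.key = false  [B₁.key == false]
17. n11.key = 21  [21]
18. n11.cnt = -8  [-8]
19. n13.ok = "pn"  [terminal]
20. n14.off = 20  [terminal]
21. n12.ok = "ku"  ["ku"]
22. n12.val = true  [g.off > 19]
23. n12.cnt = false  [g.off > 20]
24. n15.mk = "un"  ["un"]
25. n16.off = 30  [terminal]
26. n17.off = 18  [terminal]
27. n15.key = true  [d.off > 29]
28. n11.off = true  [B.key == true]
29. n11.idx = true  [A.key == 21]
30. n2.ok = "vn"  ["vn"]
31. n2.val = false  [A.off == false]
32. n2.cnt = true  [A.idx == true]
33. n18.key = 13  [A₀.key + A₀.cnt + 7]
34. n18.cnt = 5  [A₀.key * 2 + 15]
35. n19.key = 30  [A₀.cnt * -1 + 35]
36. n19.cnt = 11  [A₀.key - 2]
37. n20.key = 4  [A₀.cnt + A₀.key - 37]
38. n20.cnt = -5  [A₀.key * 2 - 65]
39. n21.ok = "vx"  [terminal]
40. n22.ok = "ku"  [terminal]
41. n20.off = true  [A.cnt == -5]
42. n20.idx = false  [A.cnt == A.key]
43. n23.idx = 18  [terminal]
44. n19.off = true  [A₀.key > 29]
45. n19.idx = true  [true]
46. n24.pre = 23  [terminal]
47. n18.off = false  [A₁.idx == false]
48. n18.idx = true  [true]
49. n25.ok = "km"  [terminal]
50. n1.off = false  [A₀.cnt > 11]
51. n1.idx = true  [A₁.idx == true]
52. n26.pre = 11  [terminal]
53. n0.ok = "yv"  ["yv"]
54. n0.val = false  [A.idx == false]
55. n0.cnt = false  [A.off == true]

-5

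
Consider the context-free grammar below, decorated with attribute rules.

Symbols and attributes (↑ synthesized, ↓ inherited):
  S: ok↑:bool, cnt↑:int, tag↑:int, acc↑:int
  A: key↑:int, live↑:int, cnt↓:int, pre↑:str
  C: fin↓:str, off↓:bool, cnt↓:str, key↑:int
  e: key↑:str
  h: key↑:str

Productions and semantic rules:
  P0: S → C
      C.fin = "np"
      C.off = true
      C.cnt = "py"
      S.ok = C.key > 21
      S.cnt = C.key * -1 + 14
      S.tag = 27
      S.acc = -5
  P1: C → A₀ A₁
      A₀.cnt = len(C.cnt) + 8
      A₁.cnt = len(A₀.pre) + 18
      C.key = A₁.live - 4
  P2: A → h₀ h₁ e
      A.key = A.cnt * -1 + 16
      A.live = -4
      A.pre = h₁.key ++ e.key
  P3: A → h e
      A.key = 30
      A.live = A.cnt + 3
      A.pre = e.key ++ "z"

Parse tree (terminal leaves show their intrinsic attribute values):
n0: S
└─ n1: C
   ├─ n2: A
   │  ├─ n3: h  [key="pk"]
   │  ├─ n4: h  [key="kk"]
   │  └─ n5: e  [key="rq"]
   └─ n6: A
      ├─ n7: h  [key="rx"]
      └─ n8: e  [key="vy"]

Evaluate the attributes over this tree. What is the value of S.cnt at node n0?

1. n1.fin = "np"  ["np"]
2. n1.off = true  [true]
3. n1.cnt = "py"  ["py"]
4. n2.cnt = 10  [len(C.cnt) + 8]
5. n3.key = "pk"  [terminal]
6. n4.key = "kk"  [terminal]
7. n5.key = "rq"  [terminal]
8. n2.key = 6  [A.cnt * -1 + 16]
9. n2.live = -4  [-4]
10. n2.pre = "kkrq"  [h₁.key ++ e.key]
11. n6.cnt = 22  [len(A₀.pre) + 18]
12. n7.key = "rx"  [terminal]
13. n8.key = "vy"  [terminal]
14. n6.key = 30  [30]
15. n6.live = 25  [A.cnt + 3]
16. n6.pre = "vyz"  [e.key ++ "z"]
17. n1.key = 21  [A₁.live - 4]
18. n0.ok = false  [C.key > 21]
19. n0.cnt = -7  [C.key * -1 + 14]
20. n0.tag = 27  [27]
21. n0.acc = -5  [-5]

-7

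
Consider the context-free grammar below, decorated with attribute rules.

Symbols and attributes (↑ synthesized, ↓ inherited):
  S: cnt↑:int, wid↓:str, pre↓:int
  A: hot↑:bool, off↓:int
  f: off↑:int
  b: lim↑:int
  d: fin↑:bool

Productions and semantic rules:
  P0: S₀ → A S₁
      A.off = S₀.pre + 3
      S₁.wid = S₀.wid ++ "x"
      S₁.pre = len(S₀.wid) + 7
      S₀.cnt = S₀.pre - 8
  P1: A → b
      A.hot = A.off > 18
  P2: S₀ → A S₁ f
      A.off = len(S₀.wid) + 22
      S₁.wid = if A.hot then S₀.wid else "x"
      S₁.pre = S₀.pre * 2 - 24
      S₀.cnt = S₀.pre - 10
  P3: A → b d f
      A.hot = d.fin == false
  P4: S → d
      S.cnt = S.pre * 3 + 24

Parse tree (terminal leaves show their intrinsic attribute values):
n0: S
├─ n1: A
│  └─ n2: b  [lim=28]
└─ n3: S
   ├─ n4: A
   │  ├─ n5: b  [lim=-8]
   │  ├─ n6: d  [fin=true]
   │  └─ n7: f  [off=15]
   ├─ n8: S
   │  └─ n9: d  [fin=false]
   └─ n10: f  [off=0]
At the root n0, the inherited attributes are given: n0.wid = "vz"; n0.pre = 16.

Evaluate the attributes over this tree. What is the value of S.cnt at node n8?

6

1. n0.wid = "vz"  [given at root]
2. n0.pre = 16  [given at root]
3. n1.off = 19  [S₀.pre + 3]
4. n2.lim = 28  [terminal]
5. n1.hot = true  [A.off > 18]
6. n3.wid = "vzx"  [S₀.wid ++ "x"]
7. n3.pre = 9  [len(S₀.wid) + 7]
8. n4.off = 25  [len(S₀.wid) + 22]
9. n5.lim = -8  [terminal]
10. n6.fin = true  [terminal]
11. n7.off = 15  [terminal]
12. n4.hot = false  [d.fin == false]
13. n8.wid = "x"  [if A.hot then S₀.wid else "x"]
14. n8.pre = -6  [S₀.pre * 2 - 24]
15. n9.fin = false  [terminal]
16. n8.cnt = 6  [S.pre * 3 + 24]
17. n10.off = 0  [terminal]
18. n3.cnt = -1  [S₀.pre - 10]
19. n0.cnt = 8  [S₀.pre - 8]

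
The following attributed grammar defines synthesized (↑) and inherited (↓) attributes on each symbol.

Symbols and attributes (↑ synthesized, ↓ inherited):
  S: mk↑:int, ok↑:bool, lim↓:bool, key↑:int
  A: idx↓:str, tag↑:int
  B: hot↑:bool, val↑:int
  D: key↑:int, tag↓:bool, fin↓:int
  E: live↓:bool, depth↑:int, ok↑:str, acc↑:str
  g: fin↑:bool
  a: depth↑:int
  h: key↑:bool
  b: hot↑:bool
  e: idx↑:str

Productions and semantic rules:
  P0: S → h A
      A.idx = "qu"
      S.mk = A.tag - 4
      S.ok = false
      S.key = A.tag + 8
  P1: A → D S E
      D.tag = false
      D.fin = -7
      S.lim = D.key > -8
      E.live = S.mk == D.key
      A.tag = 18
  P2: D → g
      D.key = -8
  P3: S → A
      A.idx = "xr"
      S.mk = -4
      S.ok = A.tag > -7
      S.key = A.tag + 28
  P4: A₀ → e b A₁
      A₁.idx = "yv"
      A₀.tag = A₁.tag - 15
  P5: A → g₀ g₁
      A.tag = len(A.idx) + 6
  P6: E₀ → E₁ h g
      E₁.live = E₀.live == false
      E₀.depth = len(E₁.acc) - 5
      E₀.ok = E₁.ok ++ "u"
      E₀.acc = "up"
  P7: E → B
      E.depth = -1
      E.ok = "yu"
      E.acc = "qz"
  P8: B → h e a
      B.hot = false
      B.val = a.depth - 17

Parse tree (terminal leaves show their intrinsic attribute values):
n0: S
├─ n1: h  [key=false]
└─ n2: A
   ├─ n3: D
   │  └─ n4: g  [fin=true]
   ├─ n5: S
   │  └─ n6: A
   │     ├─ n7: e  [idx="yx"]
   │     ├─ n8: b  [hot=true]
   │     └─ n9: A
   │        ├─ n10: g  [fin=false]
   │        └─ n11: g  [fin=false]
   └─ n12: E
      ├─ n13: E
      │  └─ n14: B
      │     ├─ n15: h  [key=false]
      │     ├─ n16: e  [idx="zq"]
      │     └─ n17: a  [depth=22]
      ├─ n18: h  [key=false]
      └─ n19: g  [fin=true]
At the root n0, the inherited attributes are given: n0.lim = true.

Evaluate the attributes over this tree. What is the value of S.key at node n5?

1. n0.lim = true  [given at root]
2. n1.key = false  [terminal]
3. n2.idx = "qu"  ["qu"]
4. n3.tag = false  [false]
5. n3.fin = -7  [-7]
6. n4.fin = true  [terminal]
7. n3.key = -8  [-8]
8. n5.lim = false  [D.key > -8]
9. n6.idx = "xr"  ["xr"]
10. n7.idx = "yx"  [terminal]
11. n8.hot = true  [terminal]
12. n9.idx = "yv"  ["yv"]
13. n10.fin = false  [terminal]
14. n11.fin = false  [terminal]
15. n9.tag = 8  [len(A.idx) + 6]
16. n6.tag = -7  [A₁.tag - 15]
17. n5.mk = -4  [-4]
18. n5.ok = false  [A.tag > -7]
19. n5.key = 21  [A.tag + 28]
20. n12.live = false  [S.mk == D.key]
21. n13.live = true  [E₀.live == false]
22. n15.key = false  [terminal]
23. n16.idx = "zq"  [terminal]
24. n17.depth = 22  [terminal]
25. n14.hot = false  [false]
26. n14.val = 5  [a.depth - 17]
27. n13.depth = -1  [-1]
28. n13.ok = "yu"  ["yu"]
29. n13.acc = "qz"  ["qz"]
30. n18.key = false  [terminal]
31. n19.fin = true  [terminal]
32. n12.depth = -3  [len(E₁.acc) - 5]
33. n12.ok = "yuu"  [E₁.ok ++ "u"]
34. n12.acc = "up"  ["up"]
35. n2.tag = 18  [18]
36. n0.mk = 14  [A.tag - 4]
37. n0.ok = false  [false]
38. n0.key = 26  [A.tag + 8]

21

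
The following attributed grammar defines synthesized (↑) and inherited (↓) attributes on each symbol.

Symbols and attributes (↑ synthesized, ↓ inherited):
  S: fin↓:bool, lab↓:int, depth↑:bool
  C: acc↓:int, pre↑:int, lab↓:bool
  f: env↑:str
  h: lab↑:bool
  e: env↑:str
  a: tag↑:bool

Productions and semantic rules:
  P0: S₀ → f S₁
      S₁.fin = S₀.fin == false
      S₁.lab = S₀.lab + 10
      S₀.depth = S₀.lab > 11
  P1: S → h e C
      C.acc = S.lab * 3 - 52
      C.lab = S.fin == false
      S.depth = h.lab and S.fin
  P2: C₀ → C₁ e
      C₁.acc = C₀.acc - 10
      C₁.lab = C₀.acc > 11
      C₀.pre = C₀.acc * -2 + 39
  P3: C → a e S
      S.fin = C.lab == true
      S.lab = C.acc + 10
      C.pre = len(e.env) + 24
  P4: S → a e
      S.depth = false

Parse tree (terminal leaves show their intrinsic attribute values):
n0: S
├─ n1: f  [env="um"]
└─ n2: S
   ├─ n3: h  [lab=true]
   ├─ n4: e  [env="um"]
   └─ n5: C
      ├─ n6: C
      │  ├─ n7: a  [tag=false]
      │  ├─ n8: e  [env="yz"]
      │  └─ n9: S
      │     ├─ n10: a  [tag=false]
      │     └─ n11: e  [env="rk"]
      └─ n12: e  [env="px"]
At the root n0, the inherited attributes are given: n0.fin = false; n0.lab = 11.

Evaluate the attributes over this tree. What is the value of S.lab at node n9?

1. n0.fin = false  [given at root]
2. n0.lab = 11  [given at root]
3. n1.env = "um"  [terminal]
4. n2.fin = true  [S₀.fin == false]
5. n2.lab = 21  [S₀.lab + 10]
6. n3.lab = true  [terminal]
7. n4.env = "um"  [terminal]
8. n5.acc = 11  [S.lab * 3 - 52]
9. n5.lab = false  [S.fin == false]
10. n6.acc = 1  [C₀.acc - 10]
11. n6.lab = false  [C₀.acc > 11]
12. n7.tag = false  [terminal]
13. n8.env = "yz"  [terminal]
14. n9.fin = false  [C.lab == true]
15. n9.lab = 11  [C.acc + 10]
16. n10.tag = false  [terminal]
17. n11.env = "rk"  [terminal]
18. n9.depth = false  [false]
19. n6.pre = 26  [len(e.env) + 24]
20. n12.env = "px"  [terminal]
21. n5.pre = 17  [C₀.acc * -2 + 39]
22. n2.depth = true  [h.lab and S.fin]
23. n0.depth = false  [S₀.lab > 11]

11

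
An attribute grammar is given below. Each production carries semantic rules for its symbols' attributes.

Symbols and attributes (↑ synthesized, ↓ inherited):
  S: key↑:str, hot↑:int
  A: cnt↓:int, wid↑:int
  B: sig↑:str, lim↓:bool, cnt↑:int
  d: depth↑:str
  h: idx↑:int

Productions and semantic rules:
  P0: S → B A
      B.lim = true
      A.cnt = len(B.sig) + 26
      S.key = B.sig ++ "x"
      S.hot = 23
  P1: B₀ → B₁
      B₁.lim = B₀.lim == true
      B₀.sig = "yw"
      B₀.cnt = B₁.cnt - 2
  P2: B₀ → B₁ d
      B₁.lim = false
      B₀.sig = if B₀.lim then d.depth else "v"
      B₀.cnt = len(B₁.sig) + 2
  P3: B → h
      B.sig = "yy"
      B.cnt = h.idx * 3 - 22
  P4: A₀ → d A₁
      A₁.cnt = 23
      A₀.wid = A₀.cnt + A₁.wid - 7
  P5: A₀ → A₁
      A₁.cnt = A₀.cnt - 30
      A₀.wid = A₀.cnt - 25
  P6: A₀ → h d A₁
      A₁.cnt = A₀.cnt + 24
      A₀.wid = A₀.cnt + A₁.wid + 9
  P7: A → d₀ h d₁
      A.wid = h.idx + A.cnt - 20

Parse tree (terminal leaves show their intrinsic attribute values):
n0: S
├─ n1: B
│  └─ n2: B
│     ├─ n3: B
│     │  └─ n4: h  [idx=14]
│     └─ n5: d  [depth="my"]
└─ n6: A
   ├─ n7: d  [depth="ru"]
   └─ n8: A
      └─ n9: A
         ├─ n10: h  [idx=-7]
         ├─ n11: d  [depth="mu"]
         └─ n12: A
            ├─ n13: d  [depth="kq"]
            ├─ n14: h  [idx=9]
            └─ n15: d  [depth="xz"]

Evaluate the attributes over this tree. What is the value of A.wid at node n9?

1. n1.lim = true  [true]
2. n2.lim = true  [B₀.lim == true]
3. n3.lim = false  [false]
4. n4.idx = 14  [terminal]
5. n3.sig = "yy"  ["yy"]
6. n3.cnt = 20  [h.idx * 3 - 22]
7. n5.depth = "my"  [terminal]
8. n2.sig = "my"  [if B₀.lim then d.depth else "v"]
9. n2.cnt = 4  [len(B₁.sig) + 2]
10. n1.sig = "yw"  ["yw"]
11. n1.cnt = 2  [B₁.cnt - 2]
12. n6.cnt = 28  [len(B.sig) + 26]
13. n7.depth = "ru"  [terminal]
14. n8.cnt = 23  [23]
15. n9.cnt = -7  [A₀.cnt - 30]
16. n10.idx = -7  [terminal]
17. n11.depth = "mu"  [terminal]
18. n12.cnt = 17  [A₀.cnt + 24]
19. n13.depth = "kq"  [terminal]
20. n14.idx = 9  [terminal]
21. n15.depth = "xz"  [terminal]
22. n12.wid = 6  [h.idx + A.cnt - 20]
23. n9.wid = 8  [A₀.cnt + A₁.wid + 9]
24. n8.wid = -2  [A₀.cnt - 25]
25. n6.wid = 19  [A₀.cnt + A₁.wid - 7]
26. n0.key = "ywx"  [B.sig ++ "x"]
27. n0.hot = 23  [23]

8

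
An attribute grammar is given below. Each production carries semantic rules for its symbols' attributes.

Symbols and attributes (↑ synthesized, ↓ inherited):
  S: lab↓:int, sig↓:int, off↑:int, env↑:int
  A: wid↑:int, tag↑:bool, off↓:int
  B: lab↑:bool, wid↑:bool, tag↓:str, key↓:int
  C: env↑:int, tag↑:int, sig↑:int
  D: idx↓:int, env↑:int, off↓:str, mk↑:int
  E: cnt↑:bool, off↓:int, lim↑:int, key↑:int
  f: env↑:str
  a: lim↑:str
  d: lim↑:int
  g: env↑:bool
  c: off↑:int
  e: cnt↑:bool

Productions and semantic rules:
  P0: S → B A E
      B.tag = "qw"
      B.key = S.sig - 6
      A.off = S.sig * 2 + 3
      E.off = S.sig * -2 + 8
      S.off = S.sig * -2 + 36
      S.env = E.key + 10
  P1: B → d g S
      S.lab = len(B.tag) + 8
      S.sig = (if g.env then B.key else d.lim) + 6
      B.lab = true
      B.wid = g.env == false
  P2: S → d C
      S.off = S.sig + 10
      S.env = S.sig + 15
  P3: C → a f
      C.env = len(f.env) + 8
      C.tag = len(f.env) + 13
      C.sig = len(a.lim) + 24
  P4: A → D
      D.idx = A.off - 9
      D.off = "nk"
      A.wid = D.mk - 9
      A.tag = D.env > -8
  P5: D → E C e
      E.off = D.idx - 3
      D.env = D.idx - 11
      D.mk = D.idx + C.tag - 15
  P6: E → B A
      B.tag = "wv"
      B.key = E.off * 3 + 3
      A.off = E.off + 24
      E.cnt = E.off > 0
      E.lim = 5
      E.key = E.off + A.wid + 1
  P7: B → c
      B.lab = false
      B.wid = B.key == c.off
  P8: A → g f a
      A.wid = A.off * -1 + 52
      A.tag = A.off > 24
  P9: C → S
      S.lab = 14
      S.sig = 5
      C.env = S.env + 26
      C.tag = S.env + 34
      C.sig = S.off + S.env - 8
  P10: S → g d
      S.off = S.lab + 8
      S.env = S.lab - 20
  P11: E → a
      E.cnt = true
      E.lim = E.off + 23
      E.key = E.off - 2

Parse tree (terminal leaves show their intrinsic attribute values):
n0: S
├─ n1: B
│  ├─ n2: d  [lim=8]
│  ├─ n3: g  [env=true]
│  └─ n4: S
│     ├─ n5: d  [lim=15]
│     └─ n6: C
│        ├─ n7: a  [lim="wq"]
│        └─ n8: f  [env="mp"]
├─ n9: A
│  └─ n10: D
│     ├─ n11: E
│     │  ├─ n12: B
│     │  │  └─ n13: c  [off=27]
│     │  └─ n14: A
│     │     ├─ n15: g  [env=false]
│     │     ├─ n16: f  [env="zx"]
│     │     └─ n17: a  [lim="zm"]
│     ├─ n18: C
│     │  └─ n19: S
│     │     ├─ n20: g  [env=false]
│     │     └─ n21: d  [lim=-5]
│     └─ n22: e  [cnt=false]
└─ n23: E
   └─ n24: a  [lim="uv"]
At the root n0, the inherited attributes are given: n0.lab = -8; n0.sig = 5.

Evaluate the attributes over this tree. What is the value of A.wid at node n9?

8

1. n0.lab = -8  [given at root]
2. n0.sig = 5  [given at root]
3. n1.tag = "qw"  ["qw"]
4. n1.key = -1  [S.sig - 6]
5. n2.lim = 8  [terminal]
6. n3.env = true  [terminal]
7. n4.lab = 10  [len(B.tag) + 8]
8. n4.sig = 5  [(if g.env then B.key else d.lim) + 6]
9. n5.lim = 15  [terminal]
10. n7.lim = "wq"  [terminal]
11. n8.env = "mp"  [terminal]
12. n6.env = 10  [len(f.env) + 8]
13. n6.tag = 15  [len(f.env) + 13]
14. n6.sig = 26  [len(a.lim) + 24]
15. n4.off = 15  [S.sig + 10]
16. n4.env = 20  [S.sig + 15]
17. n1.lab = true  [true]
18. n1.wid = false  [g.env == false]
19. n9.off = 13  [S.sig * 2 + 3]
20. n10.idx = 4  [A.off - 9]
21. n10.off = "nk"  ["nk"]
22. n11.off = 1  [D.idx - 3]
23. n12.tag = "wv"  ["wv"]
24. n12.key = 6  [E.off * 3 + 3]
25. n13.off = 27  [terminal]
26. n12.lab = false  [false]
27. n12.wid = false  [B.key == c.off]
28. n14.off = 25  [E.off + 24]
29. n15.env = false  [terminal]
30. n16.env = "zx"  [terminal]
31. n17.lim = "zm"  [terminal]
32. n14.wid = 27  [A.off * -1 + 52]
33. n14.tag = true  [A.off > 24]
34. n11.cnt = true  [E.off > 0]
35. n11.lim = 5  [5]
36. n11.key = 29  [E.off + A.wid + 1]
37. n19.lab = 14  [14]
38. n19.sig = 5  [5]
39. n20.env = false  [terminal]
40. n21.lim = -5  [terminal]
41. n19.off = 22  [S.lab + 8]
42. n19.env = -6  [S.lab - 20]
43. n18.env = 20  [S.env + 26]
44. n18.tag = 28  [S.env + 34]
45. n18.sig = 8  [S.off + S.env - 8]
46. n22.cnt = false  [terminal]
47. n10.env = -7  [D.idx - 11]
48. n10.mk = 17  [D.idx + C.tag - 15]
49. n9.wid = 8  [D.mk - 9]
50. n9.tag = true  [D.env > -8]
51. n23.off = -2  [S.sig * -2 + 8]
52. n24.lim = "uv"  [terminal]
53. n23.cnt = true  [true]
54. n23.lim = 21  [E.off + 23]
55. n23.key = -4  [E.off - 2]
56. n0.off = 26  [S.sig * -2 + 36]
57. n0.env = 6  [E.key + 10]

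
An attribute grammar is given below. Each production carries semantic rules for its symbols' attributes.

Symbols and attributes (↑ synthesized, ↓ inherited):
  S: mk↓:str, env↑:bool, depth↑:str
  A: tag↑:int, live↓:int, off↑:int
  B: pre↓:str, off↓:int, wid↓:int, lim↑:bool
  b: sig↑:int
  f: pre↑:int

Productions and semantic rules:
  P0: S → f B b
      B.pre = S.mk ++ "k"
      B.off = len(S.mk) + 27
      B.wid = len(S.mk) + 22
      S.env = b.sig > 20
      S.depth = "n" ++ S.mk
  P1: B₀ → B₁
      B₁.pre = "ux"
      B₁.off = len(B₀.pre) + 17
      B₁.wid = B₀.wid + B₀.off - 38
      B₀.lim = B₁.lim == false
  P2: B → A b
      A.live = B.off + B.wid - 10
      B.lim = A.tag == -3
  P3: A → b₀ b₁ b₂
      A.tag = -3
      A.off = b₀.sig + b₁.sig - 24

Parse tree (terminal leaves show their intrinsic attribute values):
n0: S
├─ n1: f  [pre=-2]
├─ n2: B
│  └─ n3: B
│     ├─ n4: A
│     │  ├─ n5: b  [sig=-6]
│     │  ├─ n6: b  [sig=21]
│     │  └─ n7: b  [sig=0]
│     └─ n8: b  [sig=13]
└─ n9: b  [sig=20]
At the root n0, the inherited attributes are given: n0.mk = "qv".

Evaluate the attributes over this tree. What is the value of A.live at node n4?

1. n0.mk = "qv"  [given at root]
2. n1.pre = -2  [terminal]
3. n2.pre = "qvk"  [S.mk ++ "k"]
4. n2.off = 29  [len(S.mk) + 27]
5. n2.wid = 24  [len(S.mk) + 22]
6. n3.pre = "ux"  ["ux"]
7. n3.off = 20  [len(B₀.pre) + 17]
8. n3.wid = 15  [B₀.wid + B₀.off - 38]
9. n4.live = 25  [B.off + B.wid - 10]
10. n5.sig = -6  [terminal]
11. n6.sig = 21  [terminal]
12. n7.sig = 0  [terminal]
13. n4.tag = -3  [-3]
14. n4.off = -9  [b₀.sig + b₁.sig - 24]
15. n8.sig = 13  [terminal]
16. n3.lim = true  [A.tag == -3]
17. n2.lim = false  [B₁.lim == false]
18. n9.sig = 20  [terminal]
19. n0.env = false  [b.sig > 20]
20. n0.depth = "nqv"  ["n" ++ S.mk]

25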